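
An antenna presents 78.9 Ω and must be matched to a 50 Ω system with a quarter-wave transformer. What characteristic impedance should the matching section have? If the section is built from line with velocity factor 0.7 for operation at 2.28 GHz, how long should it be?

Z_qwt = √(Z_0·R_L) = √(50 × 78.9) = √3945
λ = 0.7·c/f = 0.0921 m, so l = λ/4 = 0.023 m

Z_qwt ≈ 62.8 Ω; length ≈ 2.3 cm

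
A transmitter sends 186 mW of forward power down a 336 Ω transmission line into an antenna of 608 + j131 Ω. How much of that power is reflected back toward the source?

|Γ| = |(272 + j131)/(944 + j131)| = 0.317
|Γ|² = 0.1
P_refl = |Γ|²·P_inc = 18.7 mW, P_del = (1 − |Γ|²)·P_inc = 167 mW

P_reflected ≈ 18.7 mW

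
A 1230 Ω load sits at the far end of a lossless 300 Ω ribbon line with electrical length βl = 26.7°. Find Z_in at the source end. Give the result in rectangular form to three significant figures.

Z_in ≈ 293 − j454 Ω

tan(βl) = tan(26.7°) = 0.503
Z_in = Z_0·(Z_L + jZ_0·tanβl)/(Z_0 + jZ_L·tanβl)
     = 300·(1230 + j151)/(300 + j619)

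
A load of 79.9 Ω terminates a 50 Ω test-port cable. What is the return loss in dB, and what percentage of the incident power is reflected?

Γ = (79.9 − 50)/(79.9 + 50) = 0.23
RL = −20·log₁₀(0.23) = 12.8 dB
P_refl/P_inc = |Γ|² = 0.053

RL ≈ 12.8 dB; 5.3% of incident power reflected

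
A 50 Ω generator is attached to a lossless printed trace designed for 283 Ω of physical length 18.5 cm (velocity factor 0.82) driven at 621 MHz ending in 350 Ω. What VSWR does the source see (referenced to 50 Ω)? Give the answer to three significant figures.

VSWR ≈ 6.9

λ = v/f = 0.82·c / 621 MHz = 0.396 m
βl = 2π·l/λ = 2π × 0.467 = 168°
tan(βl) = -0.21
Z_in = Z_0·(Z_L + jZ_0·tanβl)/(Z_0 + jZ_L·tanβl) = 342 + j29.5 Ω
Γ_s = (Z_in − Z_s)/(Z_in + Z_s) = (292 + j29.5)/(392 + j29.5), |Γ_s| = 0.747
VSWR = (1 + |Γ_s|)/(1 − |Γ_s|)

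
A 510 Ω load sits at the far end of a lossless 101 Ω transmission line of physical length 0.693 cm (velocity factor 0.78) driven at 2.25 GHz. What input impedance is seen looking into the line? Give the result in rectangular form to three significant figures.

λ = v/f = 0.78·c / 2.25 GHz = 0.104 m
βl = 2π·l/λ = 2π × 0.0666 = 24°
tan(βl) = tan(24°) = 0.445
Z_in = Z_0·(Z_L + jZ_0·tanβl)/(Z_0 + jZ_L·tanβl)
     = 101·(510 + j44.9)/(101 + j227)

Z_in ≈ 101 − j182 Ω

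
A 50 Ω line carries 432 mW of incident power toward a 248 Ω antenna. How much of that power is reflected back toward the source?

Γ = (248 − 50)/(248 + 50) = 0.664
|Γ|² = 0.441
P_refl = |Γ|²·P_inc = 191 mW, P_del = (1 − |Γ|²)·P_inc = 241 mW

P_reflected ≈ 191 mW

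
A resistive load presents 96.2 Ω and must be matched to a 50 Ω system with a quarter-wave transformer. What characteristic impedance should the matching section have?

Z_qwt ≈ 69.4 Ω

Z_qwt = √(Z_0·R_L) = √(50 × 96.2) = √4810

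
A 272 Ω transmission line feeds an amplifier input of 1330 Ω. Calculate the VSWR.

VSWR ≈ 4.89

Γ = (1330 − 272)/(1330 + 272) = 0.66
VSWR = (1 + 0.66)/(1 − 0.66)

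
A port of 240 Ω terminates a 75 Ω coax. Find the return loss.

RL ≈ 5.62 dB

Γ = (240 − 75)/(240 + 75) = 0.524
RL = −20·log₁₀|Γ| = −20·log₁₀(0.524)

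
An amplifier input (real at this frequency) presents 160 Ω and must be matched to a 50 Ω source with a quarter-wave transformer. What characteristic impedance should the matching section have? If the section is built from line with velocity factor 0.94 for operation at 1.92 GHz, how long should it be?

Z_qwt = √(Z_0·R_L) = √(50 × 160) = √8000
λ = 0.94·c/f = 0.147 m, so l = λ/4 = 0.0367 m

Z_qwt ≈ 89.4 Ω; length ≈ 3.67 cm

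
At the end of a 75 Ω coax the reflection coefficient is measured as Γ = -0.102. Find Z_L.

Z_L = Z_0·(1 + Γ)/(1 − Γ) = 75·(0.898)/(1.1)

Z_L ≈ 61.1 Ω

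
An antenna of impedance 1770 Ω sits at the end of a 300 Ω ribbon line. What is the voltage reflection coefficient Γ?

Γ = (Z_L − Z_0)/(Z_L + Z_0) = (1770 − 300)/(1770 + 300) = 1470/2070

Γ = 0.71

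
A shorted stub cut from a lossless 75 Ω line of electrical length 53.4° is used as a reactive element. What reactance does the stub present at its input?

tan(βl) = 1.35
For a shorted stub, Z_in = jZ_0·tan(βl)

X_in ≈ 101 Ω (inductive)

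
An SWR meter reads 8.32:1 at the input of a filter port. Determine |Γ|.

|Γ| = (S − 1)/(S + 1) = (8.32 − 1)/(8.32 + 1) = 7.32/9.32

|Γ| ≈ 0.785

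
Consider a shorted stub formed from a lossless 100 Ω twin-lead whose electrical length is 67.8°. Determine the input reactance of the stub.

tan(βl) = 2.45
For a shorted stub, Z_in = jZ_0·tan(βl)

X_in ≈ 245 Ω (inductive)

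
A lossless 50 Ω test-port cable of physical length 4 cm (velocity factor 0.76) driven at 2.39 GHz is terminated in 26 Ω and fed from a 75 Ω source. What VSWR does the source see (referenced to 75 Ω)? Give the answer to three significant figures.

λ = v/f = 0.76·c / 2.39 GHz = 0.0954 m
βl = 2π·l/λ = 2π × 0.419 = 151°
tan(βl) = -0.556
Z_in = Z_0·(Z_L + jZ_0·tanβl)/(Z_0 + jZ_L·tanβl) = 31.4 − j18.7 Ω
Γ_s = (Z_in − Z_s)/(Z_in + Z_s) = (-43.6 − j18.7)/(106 − j18.7), |Γ_s| = 0.439
VSWR = (1 + |Γ_s|)/(1 − |Γ_s|)

VSWR ≈ 2.57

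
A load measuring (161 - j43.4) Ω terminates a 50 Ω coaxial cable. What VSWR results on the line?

VSWR ≈ 3.48

Γ = (Z_L − Z_0)/(Z_L + Z_0) = (111 − j43.4)/(211 − j43.4)
|Γ| = 119/215 = 0.553
VSWR = (1 + |Γ|)/(1 − |Γ|) = 1.55/0.447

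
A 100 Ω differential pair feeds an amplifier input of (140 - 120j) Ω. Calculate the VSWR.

Γ = (Z_L − Z_0)/(Z_L + Z_0) = (40 − j120)/(240 − j120)
|Γ| = 126/268 = 0.471
VSWR = (1 + |Γ|)/(1 − |Γ|) = 1.47/0.529

VSWR ≈ 2.78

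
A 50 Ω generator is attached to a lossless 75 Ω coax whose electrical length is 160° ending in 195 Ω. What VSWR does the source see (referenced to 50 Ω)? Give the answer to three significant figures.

VSWR ≈ 3.67

tan(βl) = -0.364
Z_in = Z_0·(Z_L + jZ_0·tanβl)/(Z_0 + jZ_L·tanβl) = 117 + j83 Ω
Γ_s = (Z_in − Z_s)/(Z_in + Z_s) = (66.5 + j83)/(167 + j83), |Γ_s| = 0.572
VSWR = (1 + |Γ_s|)/(1 − |Γ_s|)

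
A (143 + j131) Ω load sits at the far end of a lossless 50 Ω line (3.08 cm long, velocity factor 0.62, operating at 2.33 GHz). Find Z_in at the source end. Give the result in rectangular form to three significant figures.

Z_in ≈ 14.8 + j37.8 Ω

λ = v/f = 0.62·c / 2.33 GHz = 0.0798 m
βl = 2π·l/λ = 2π × 0.386 = 139°
tan(βl) = tan(139°) = -0.872
Z_in = Z_0·(Z_L + jZ_0·tanβl)/(Z_0 + jZ_L·tanβl)
     = 50·(143 + j87.4)/(164 − j125)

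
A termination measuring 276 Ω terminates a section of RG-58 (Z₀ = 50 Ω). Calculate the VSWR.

Γ = (276 − 50)/(276 + 50) = 0.693
VSWR = (1 + 0.693)/(1 − 0.693)

VSWR ≈ 5.52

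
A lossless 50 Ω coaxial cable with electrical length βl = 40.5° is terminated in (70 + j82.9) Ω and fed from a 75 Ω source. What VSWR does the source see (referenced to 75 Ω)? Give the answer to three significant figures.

VSWR ≈ 2.93

tan(βl) = 0.854
Z_in = Z_0·(Z_L + jZ_0·tanβl)/(Z_0 + jZ_L·tanβl) = 75.5 − j84.8 Ω
Γ_s = (Z_in − Z_s)/(Z_in + Z_s) = (0.53 − j84.8)/(151 − j84.8), |Γ_s| = 0.491
VSWR = (1 + |Γ_s|)/(1 − |Γ_s|)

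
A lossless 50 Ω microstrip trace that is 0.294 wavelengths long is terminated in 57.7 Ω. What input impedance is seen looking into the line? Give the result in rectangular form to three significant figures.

Z_in ≈ 44.1 + j3.33 Ω

βl = 2π × 0.294 = 106°
tan(βl) = tan(106°) = -3.52
Z_in = Z_0·(Z_L + jZ_0·tanβl)/(Z_0 + jZ_L·tanβl)
     = 50·(57.7 − j176)/(50 − j203)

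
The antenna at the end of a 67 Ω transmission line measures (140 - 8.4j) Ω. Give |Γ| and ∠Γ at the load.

Γ = (Z_L − Z_0)/(Z_L + Z_0) = (73 − j8.4)/(207 − j8.4)
|Γ| = 73.5/207 = 0.355

Γ ≈ 0.355 ∠ -4.24°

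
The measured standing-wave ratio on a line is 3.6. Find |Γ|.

|Γ| = (S − 1)/(S + 1) = (3.6 − 1)/(3.6 + 1) = 2.6/4.6

|Γ| ≈ 0.565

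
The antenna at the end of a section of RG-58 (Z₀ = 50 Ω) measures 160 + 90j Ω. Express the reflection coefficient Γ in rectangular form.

Γ ≈ 0.598 + j0.172

Γ = (Z_L − Z_0)/(Z_L + Z_0) = (110 + j90)/(210 + j90)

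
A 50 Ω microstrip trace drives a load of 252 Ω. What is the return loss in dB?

Γ = (252 − 50)/(252 + 50) = 0.669
RL = −20·log₁₀|Γ| = −20·log₁₀(0.669)

RL ≈ 3.49 dB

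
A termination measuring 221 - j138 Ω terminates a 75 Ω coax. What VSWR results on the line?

Γ = (Z_L − Z_0)/(Z_L + Z_0) = (146 − j138)/(296 − j138)
|Γ| = 201/327 = 0.615
VSWR = (1 + |Γ|)/(1 − |Γ|) = 1.62/0.385

VSWR ≈ 4.2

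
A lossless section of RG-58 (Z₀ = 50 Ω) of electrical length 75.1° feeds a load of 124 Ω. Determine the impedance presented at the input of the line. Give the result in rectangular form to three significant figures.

Z_in ≈ 21.3 − j11 Ω

tan(βl) = tan(75.1°) = 3.76
Z_in = Z_0·(Z_L + jZ_0·tanβl)/(Z_0 + jZ_L·tanβl)
     = 50·(124 + j188)/(50 + j466)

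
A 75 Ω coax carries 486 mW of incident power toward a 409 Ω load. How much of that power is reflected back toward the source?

P_reflected ≈ 231 mW

Γ = (409 − 75)/(409 + 75) = 0.69
|Γ|² = 0.476
P_refl = |Γ|²·P_inc = 231 mW, P_del = (1 − |Γ|²)·P_inc = 255 mW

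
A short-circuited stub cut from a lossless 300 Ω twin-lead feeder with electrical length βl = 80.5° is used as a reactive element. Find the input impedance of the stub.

Z_in ≈ +j1790 Ω

tan(βl) = 5.98
For a short-circuited stub, Z_in = jZ_0·tan(βl)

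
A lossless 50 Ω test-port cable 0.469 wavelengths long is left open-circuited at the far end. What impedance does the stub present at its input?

Z_in ≈ +j253 Ω

βl = 2π × 0.469 = 169°
tan(βl) = -0.197
For an open-circuited stub, Z_in = −jZ_0·cot(βl) = −jZ_0/tan(βl)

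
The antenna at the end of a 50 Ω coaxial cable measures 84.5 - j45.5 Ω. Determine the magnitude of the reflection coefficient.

Γ = (Z_L − Z_0)/(Z_L + Z_0) = (34.5 − j45.5)/(134.5 − j45.5)
|Γ| = 57.1/142

|Γ| ≈ 0.402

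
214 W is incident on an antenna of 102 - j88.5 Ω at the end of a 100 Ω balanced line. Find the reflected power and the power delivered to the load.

|Γ| = |(2 − j88.5)/(202 − j88.5)| = 0.401
|Γ|² = 0.161
P_refl = |Γ|²·P_inc = 34.5 W, P_del = (1 − |Γ|²)·P_inc = 180 W

P_reflected ≈ 34.5 W; P_delivered ≈ 180 W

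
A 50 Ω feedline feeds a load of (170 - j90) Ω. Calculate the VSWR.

VSWR ≈ 4.42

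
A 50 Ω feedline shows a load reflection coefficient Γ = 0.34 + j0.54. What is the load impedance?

Z_L = Z_0·(1 + Γ)/(1 − Γ) = 50·(1.34 + j0.54)/(0.66 − j0.54)

Z_L ≈ 40.8 + j74.3 Ω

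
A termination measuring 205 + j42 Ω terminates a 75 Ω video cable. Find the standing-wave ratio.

Γ = (Z_L − Z_0)/(Z_L + Z_0) = (130 + j42)/(280 + j42)
|Γ| = 137/283 = 0.483
VSWR = (1 + |Γ|)/(1 − |Γ|) = 1.48/0.517

VSWR ≈ 2.86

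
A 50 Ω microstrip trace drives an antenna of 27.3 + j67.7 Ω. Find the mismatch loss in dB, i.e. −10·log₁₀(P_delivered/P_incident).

Γ = (-22.7 + j67.7)/(77.3 + j67.7), |Γ| = 0.695
|Γ|² = 0.483, so P_del/P_inc = 1 − |Γ|² = 0.517
ML = −10·log₁₀(1 − |Γ|²)

mismatch loss ≈ 2.86 dB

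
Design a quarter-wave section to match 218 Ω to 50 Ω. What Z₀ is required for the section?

Z_qwt ≈ 104 Ω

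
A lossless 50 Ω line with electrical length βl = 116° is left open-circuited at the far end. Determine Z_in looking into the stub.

tan(βl) = -2.05
For an open-circuited stub, Z_in = −jZ_0·cot(βl) = −jZ_0/tan(βl)

Z_in ≈ +j24.4 Ω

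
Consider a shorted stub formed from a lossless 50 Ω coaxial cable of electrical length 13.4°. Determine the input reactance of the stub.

tan(βl) = 0.238
For a shorted stub, Z_in = jZ_0·tan(βl)

X_in ≈ 11.9 Ω (inductive)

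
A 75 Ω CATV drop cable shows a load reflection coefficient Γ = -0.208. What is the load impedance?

Z_L ≈ 49.2 Ω

Z_L = Z_0·(1 + Γ)/(1 − Γ) = 75·(0.792)/(1.21)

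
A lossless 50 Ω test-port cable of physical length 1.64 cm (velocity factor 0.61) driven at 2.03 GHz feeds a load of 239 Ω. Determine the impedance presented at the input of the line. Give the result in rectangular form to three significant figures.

Z_in ≈ 12.5 − j21.6 Ω

λ = v/f = 0.61·c / 2.03 GHz = 0.0901 m
βl = 2π·l/λ = 2π × 0.182 = 65.5°
tan(βl) = tan(65.5°) = 2.19
Z_in = Z_0·(Z_L + jZ_0·tanβl)/(Z_0 + jZ_L·tanβl)
     = 50·(239 + j110)/(50 + j524)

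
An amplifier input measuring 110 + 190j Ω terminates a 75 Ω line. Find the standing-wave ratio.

VSWR ≈ 6.37

Γ = (Z_L − Z_0)/(Z_L + Z_0) = (35 + j190)/(185 + j190)
|Γ| = 193/265 = 0.729
VSWR = (1 + |Γ|)/(1 − |Γ|) = 1.73/0.271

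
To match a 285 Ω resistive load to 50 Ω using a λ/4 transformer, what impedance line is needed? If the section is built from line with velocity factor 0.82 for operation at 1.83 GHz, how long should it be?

Z_qwt ≈ 119 Ω; length ≈ 3.36 cm

Z_qwt = √(Z_0·R_L) = √(50 × 285) = √14250
λ = 0.82·c/f = 0.134 m, so l = λ/4 = 0.0336 m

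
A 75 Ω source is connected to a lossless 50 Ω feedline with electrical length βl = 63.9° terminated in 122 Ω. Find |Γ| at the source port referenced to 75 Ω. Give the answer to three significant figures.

tan(βl) = 2.04
Z_in = Z_0·(Z_L + jZ_0·tanβl)/(Z_0 + jZ_L·tanβl) = 24.4 − j19.6 Ω
Γ_s = (Z_in − Z_s)/(Z_in + Z_s) = (-50.6 − j19.6)/(99.4 − j19.6), |Γ_s| = 0.535

|Γ| ≈ 0.535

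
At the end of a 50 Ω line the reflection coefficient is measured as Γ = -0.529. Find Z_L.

Z_L ≈ 15.4 Ω

Z_L = Z_0·(1 + Γ)/(1 − Γ) = 50·(0.471)/(1.53)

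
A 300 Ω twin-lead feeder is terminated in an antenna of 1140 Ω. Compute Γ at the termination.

Γ = 0.583

Γ = (Z_L − Z_0)/(Z_L + Z_0) = (1140 − 300)/(1140 + 300) = 840/1440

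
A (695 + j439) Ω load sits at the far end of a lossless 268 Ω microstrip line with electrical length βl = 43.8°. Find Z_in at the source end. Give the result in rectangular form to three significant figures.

tan(βl) = tan(43.8°) = 0.959
Z_in = Z_0·(Z_L + jZ_0·tanβl)/(Z_0 + jZ_L·tanβl)
     = 268·(695 + j696)/(-153 + j666)

Z_in ≈ 205 − j327 Ω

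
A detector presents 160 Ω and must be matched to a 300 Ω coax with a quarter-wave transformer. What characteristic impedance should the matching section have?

Z_qwt ≈ 219 Ω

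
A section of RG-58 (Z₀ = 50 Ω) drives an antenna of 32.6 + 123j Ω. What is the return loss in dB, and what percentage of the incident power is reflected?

RL ≈ 1.53 dB; 70.3% of incident power reflected

Γ = (-17.4 + j123)/(82.6 + j123), |Γ| = 0.838
RL = −20·log₁₀(0.838) = 1.53 dB
P_refl/P_inc = |Γ|² = 0.703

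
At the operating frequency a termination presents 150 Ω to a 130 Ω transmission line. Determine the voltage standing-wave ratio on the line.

Γ = (150 − 130)/(150 + 130) = 0.0714
VSWR = (1 + 0.0714)/(1 − 0.0714)

VSWR ≈ 1.15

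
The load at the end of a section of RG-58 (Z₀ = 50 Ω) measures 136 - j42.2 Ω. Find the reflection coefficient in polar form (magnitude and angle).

Γ = (Z_L − Z_0)/(Z_L + Z_0) = (86 − j42.2)/(186 − j42.2)
|Γ| = 95.8/191 = 0.502

Γ ≈ 0.502 ∠ -13.4°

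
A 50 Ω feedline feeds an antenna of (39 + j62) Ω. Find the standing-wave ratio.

Γ = (Z_L − Z_0)/(Z_L + Z_0) = (-11 + j62)/(89 + j62)
|Γ| = 63/108 = 0.581
VSWR = (1 + |Γ|)/(1 − |Γ|) = 1.58/0.419

VSWR ≈ 3.77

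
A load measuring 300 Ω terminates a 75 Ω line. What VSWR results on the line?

VSWR ≈ 4

For a purely resistive load, VSWR = R_L/Z_0 or Z_0/R_L (whichever > 1) = 300/75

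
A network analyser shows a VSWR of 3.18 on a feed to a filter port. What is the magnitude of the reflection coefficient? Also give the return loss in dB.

|Γ| = (S − 1)/(S + 1) = (3.18 − 1)/(3.18 + 1) = 2.18/4.18
RL = −20·log₁₀|Γ| = −20·log₁₀(0.522)

|Γ| ≈ 0.522; return loss ≈ 5.65 dB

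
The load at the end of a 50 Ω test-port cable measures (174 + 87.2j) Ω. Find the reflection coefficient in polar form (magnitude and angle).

Γ ≈ 0.631 ∠ 13.8°

Γ = (Z_L − Z_0)/(Z_L + Z_0) = (124 + j87.2)/(224 + j87.2)
|Γ| = 152/240 = 0.631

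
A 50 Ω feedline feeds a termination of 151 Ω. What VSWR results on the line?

VSWR ≈ 3.02

For a purely resistive load, VSWR = R_L/Z_0 or Z_0/R_L (whichever > 1) = 151/50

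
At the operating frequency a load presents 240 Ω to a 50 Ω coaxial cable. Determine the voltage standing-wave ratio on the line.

VSWR ≈ 4.8

Γ = (240 − 50)/(240 + 50) = 0.655
VSWR = (1 + 0.655)/(1 − 0.655)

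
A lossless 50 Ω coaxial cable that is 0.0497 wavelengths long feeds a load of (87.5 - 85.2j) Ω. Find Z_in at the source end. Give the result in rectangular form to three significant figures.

Z_in ≈ 35.5 − j57.5 Ω

βl = 2π × 0.0497 = 17.9°
tan(βl) = tan(17.9°) = 0.323
Z_in = Z_0·(Z_L + jZ_0·tanβl)/(Z_0 + jZ_L·tanβl)
     = 50·(87.5 − j69.1)/(77.5 + j28.2)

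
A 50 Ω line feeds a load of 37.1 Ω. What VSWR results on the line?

For a purely resistive load, VSWR = R_L/Z_0 or Z_0/R_L (whichever > 1) = 50/37.1

VSWR ≈ 1.35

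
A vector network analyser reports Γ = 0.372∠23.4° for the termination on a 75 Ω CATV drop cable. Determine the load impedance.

Z_L = Z_0·(1 + Γ)/(1 − Γ) = 75·(1.34 + j0.148)/(0.659 − j0.148)

Z_L ≈ 142 + j48.6 Ω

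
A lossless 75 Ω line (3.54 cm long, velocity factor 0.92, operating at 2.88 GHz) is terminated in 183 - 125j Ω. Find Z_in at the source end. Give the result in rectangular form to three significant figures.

Z_in ≈ 52.7 + j85.7 Ω

λ = v/f = 0.92·c / 2.88 GHz = 0.0958 m
βl = 2π·l/λ = 2π × 0.369 = 133°
tan(βl) = tan(133°) = -1.07
Z_in = Z_0·(Z_L + jZ_0·tanβl)/(Z_0 + jZ_L·tanβl)
     = 75·(183 − j205)/(-59.1 − j196)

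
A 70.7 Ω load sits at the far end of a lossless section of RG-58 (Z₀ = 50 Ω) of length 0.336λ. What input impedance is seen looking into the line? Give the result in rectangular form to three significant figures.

βl = 2π × 0.336 = 121°
tan(βl) = tan(121°) = -1.67
Z_in = Z_0·(Z_L + jZ_0·tanβl)/(Z_0 + jZ_L·tanβl)
     = 50·(70.7 − j83.3)/(50 − j118)

Z_in ≈ 40.8 + j12.7 Ω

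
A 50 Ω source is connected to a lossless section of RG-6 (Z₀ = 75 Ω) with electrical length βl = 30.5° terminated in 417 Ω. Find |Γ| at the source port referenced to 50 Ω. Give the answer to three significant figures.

|Γ| ≈ 0.755

tan(βl) = 0.589
Z_in = Z_0·(Z_L + jZ_0·tanβl)/(Z_0 + jZ_L·tanβl) = 47.9 − j113 Ω
Γ_s = (Z_in − Z_s)/(Z_in + Z_s) = (-2.1 − j113)/(97.9 − j113), |Γ_s| = 0.755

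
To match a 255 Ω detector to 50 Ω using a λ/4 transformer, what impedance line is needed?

Z_qwt = √(Z_0·R_L) = √(50 × 255) = √12750

Z_qwt ≈ 113 Ω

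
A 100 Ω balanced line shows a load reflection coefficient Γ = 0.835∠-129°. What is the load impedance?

Z_L ≈ 11 − j47.2 Ω

Z_L = Z_0·(1 + Γ)/(1 − Γ) = 100·(0.475 − j0.649)/(1.53 + j0.649)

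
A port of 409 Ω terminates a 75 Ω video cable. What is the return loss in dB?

Γ = (409 − 75)/(409 + 75) = 0.69
RL = −20·log₁₀|Γ| = −20·log₁₀(0.69)

RL ≈ 3.22 dB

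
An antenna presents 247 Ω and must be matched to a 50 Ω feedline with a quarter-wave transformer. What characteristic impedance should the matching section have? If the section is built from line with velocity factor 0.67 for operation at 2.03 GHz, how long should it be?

Z_qwt ≈ 111 Ω; length ≈ 2.48 cm

Z_qwt = √(Z_0·R_L) = √(50 × 247) = √12350
λ = 0.67·c/f = 0.099 m, so l = λ/4 = 0.0248 m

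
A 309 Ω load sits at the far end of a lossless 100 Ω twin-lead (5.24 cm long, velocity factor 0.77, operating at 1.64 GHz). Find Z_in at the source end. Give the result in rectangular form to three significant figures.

Z_in ≈ 56.9 + j78.6 Ω

λ = v/f = 0.77·c / 1.64 GHz = 0.141 m
βl = 2π·l/λ = 2π × 0.372 = 134°
tan(βl) = tan(134°) = -1.04
Z_in = Z_0·(Z_L + jZ_0·tanβl)/(Z_0 + jZ_L·tanβl)
     = 100·(309 − j104)/(100 − j321)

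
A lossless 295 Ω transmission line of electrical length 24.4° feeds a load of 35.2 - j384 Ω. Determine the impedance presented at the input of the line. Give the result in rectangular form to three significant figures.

tan(βl) = tan(24.4°) = 0.454
Z_in = Z_0·(Z_L + jZ_0·tanβl)/(Z_0 + jZ_L·tanβl)
     = 295·(35.2 − j250)/(469 + j16)

Z_in ≈ 16.8 − j158 Ω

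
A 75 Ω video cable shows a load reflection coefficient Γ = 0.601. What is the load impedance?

Z_L = Z_0·(1 + Γ)/(1 − Γ) = 75·(1.6)/(0.399)

Z_L ≈ 301 Ω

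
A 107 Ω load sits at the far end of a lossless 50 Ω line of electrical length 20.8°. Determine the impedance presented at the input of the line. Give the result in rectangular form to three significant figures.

Z_in ≈ 73.7 − j40.9 Ω

tan(βl) = tan(20.8°) = 0.38
Z_in = Z_0·(Z_L + jZ_0·tanβl)/(Z_0 + jZ_L·tanβl)
     = 50·(107 + j19)/(50 + j40.6)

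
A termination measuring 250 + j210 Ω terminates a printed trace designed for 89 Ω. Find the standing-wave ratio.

Γ = (Z_L − Z_0)/(Z_L + Z_0) = (161 + j210)/(339 + j210)
|Γ| = 265/399 = 0.664
VSWR = (1 + |Γ|)/(1 − |Γ|) = 1.66/0.336

VSWR ≈ 4.94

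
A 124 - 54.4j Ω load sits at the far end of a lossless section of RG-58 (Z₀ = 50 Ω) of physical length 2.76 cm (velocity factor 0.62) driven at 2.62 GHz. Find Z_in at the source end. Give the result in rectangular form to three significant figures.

λ = v/f = 0.62·c / 2.62 GHz = 0.071 m
βl = 2π·l/λ = 2π × 0.389 = 140°
tan(βl) = tan(140°) = -0.84
Z_in = Z_0·(Z_L + jZ_0·tanβl)/(Z_0 + jZ_L·tanβl)
     = 50·(124 − j96.4)/(4.29 − j104)

Z_in ≈ 48.6 + j57.5 Ω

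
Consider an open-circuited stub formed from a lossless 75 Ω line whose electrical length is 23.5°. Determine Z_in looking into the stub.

Z_in ≈ −j172 Ω

tan(βl) = 0.435
For an open-circuited stub, Z_in = −jZ_0·cot(βl) = −jZ_0/tan(βl)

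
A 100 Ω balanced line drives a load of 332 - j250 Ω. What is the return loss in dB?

RL ≈ 3.31 dB

Γ = (232 − j250)/(432 − j250), |Γ| = 0.683
RL = −20·log₁₀|Γ| = −20·log₁₀(0.683)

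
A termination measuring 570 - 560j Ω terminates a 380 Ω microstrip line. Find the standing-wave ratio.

VSWR ≈ 3.31

Γ = (Z_L − Z_0)/(Z_L + Z_0) = (190 − j560)/(950 − j560)
|Γ| = 591/1100 = 0.536
VSWR = (1 + |Γ|)/(1 − |Γ|) = 1.54/0.464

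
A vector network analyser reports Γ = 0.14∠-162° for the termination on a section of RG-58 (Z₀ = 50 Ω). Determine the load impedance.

Z_L = Z_0·(1 + Γ)/(1 − Γ) = 50·(0.867 − j0.0433)/(1.13 + j0.0433)

Z_L ≈ 38.1 − j3.36 Ω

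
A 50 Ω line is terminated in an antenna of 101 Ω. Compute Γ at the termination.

Γ = 0.338

Γ = (Z_L − Z_0)/(Z_L + Z_0) = (101 − 50)/(101 + 50) = 51/151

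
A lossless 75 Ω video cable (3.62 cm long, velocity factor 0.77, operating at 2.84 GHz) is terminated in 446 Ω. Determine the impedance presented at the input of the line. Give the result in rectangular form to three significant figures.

λ = v/f = 0.77·c / 2.84 GHz = 0.0813 m
βl = 2π·l/λ = 2π × 0.445 = 160°
tan(βl) = tan(160°) = -0.36
Z_in = Z_0·(Z_L + jZ_0·tanβl)/(Z_0 + jZ_L·tanβl)
     = 75·(446 − j27)/(75 − j160)

Z_in ≈ 90.4 + j166 Ω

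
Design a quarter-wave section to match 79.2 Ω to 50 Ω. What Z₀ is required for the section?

Z_qwt ≈ 62.9 Ω

Z_qwt = √(Z_0·R_L) = √(50 × 79.2) = √3960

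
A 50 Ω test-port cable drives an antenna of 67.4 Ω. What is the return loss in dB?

Γ = (67.4 − 50)/(67.4 + 50) = 0.148
RL = −20·log₁₀|Γ| = −20·log₁₀(0.148)

RL ≈ 16.6 dB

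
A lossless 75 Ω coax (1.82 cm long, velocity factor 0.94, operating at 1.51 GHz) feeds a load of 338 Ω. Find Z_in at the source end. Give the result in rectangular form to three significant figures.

λ = v/f = 0.94·c / 1.51 GHz = 0.187 m
βl = 2π·l/λ = 2π × 0.0975 = 35.1°
tan(βl) = tan(35.1°) = 0.702
Z_in = Z_0·(Z_L + jZ_0·tanβl)/(Z_0 + jZ_L·tanβl)
     = 75·(338 + j52.7)/(75 + j237)

Z_in ≈ 45.8 − j92.3 Ω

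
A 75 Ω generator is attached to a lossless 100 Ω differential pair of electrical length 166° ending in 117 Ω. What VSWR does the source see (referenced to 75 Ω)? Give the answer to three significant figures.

tan(βl) = -0.249
Z_in = Z_0·(Z_L + jZ_0·tanβl)/(Z_0 + jZ_L·tanβl) = 115 + j8.48 Ω
Γ_s = (Z_in − Z_s)/(Z_in + Z_s) = (39.5 + j8.48)/(190 + j8.48), |Γ_s| = 0.213
VSWR = (1 + |Γ_s|)/(1 − |Γ_s|)

VSWR ≈ 1.54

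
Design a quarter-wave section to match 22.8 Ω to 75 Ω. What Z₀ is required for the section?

Z_qwt ≈ 41.4 Ω

Z_qwt = √(Z_0·R_L) = √(75 × 22.8) = √1710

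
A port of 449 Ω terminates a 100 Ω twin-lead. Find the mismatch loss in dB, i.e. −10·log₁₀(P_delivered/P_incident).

Γ = (449 − 100)/(449 + 100) = 0.636
|Γ|² = 0.404, so P_del/P_inc = 1 − |Γ|² = 0.596
ML = −10·log₁₀(1 − |Γ|²)

mismatch loss ≈ 2.25 dB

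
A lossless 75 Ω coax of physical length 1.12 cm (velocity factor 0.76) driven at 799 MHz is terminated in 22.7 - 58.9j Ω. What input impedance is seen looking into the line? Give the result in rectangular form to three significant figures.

λ = v/f = 0.76·c / 799 MHz = 0.285 m
βl = 2π·l/λ = 2π × 0.0392 = 14.1°
tan(βl) = tan(14.1°) = 0.252
Z_in = Z_0·(Z_L + jZ_0·tanβl)/(Z_0 + jZ_L·tanβl)
     = 75·(22.7 − j40)/(89.8 + j5.71)

Z_in ≈ 16.8 − j34.5 Ω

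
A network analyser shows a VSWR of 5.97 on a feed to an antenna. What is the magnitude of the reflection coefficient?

|Γ| ≈ 0.713

|Γ| = (S − 1)/(S + 1) = (5.97 − 1)/(5.97 + 1) = 4.97/6.97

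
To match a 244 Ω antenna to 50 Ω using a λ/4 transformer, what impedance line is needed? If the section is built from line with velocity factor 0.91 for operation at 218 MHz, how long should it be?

Z_qwt ≈ 110 Ω; length ≈ 31.3 cm

Z_qwt = √(Z_0·R_L) = √(50 × 244) = √12200
λ = 0.91·c/f = 1.25 m, so l = λ/4 = 0.313 m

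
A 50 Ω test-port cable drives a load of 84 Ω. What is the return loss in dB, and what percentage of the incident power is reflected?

Γ = (84 − 50)/(84 + 50) = 0.254
RL = −20·log₁₀(0.254) = 11.9 dB
P_refl/P_inc = |Γ|² = 0.0644

RL ≈ 11.9 dB; 6.44% of incident power reflected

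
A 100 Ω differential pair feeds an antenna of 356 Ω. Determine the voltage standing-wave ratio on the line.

Γ = (356 − 100)/(356 + 100) = 0.561
VSWR = (1 + 0.561)/(1 − 0.561)

VSWR ≈ 3.56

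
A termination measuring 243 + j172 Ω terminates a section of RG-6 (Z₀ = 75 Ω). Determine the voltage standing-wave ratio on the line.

VSWR ≈ 4.97

Γ = (Z_L − Z_0)/(Z_L + Z_0) = (168 + j172)/(318 + j172)
|Γ| = 240/362 = 0.665
VSWR = (1 + |Γ|)/(1 − |Γ|) = 1.67/0.335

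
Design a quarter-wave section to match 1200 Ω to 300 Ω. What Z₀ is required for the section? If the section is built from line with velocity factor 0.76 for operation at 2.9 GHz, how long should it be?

Z_qwt ≈ 600 Ω; length ≈ 1.97 cm

Z_qwt = √(Z_0·R_L) = √(300 × 1200) = √360000
λ = 0.76·c/f = 0.0786 m, so l = λ/4 = 0.0197 m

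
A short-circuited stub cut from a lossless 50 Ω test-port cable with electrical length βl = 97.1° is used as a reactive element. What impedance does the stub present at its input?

tan(βl) = -8.03
For a short-circuited stub, Z_in = jZ_0·tan(βl)

Z_in ≈ −j401 Ω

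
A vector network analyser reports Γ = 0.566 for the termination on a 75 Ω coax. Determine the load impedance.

Z_L ≈ 271 Ω

Z_L = Z_0·(1 + Γ)/(1 − Γ) = 75·(1.57)/(0.434)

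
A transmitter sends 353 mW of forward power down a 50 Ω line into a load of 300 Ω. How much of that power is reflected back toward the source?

Γ = (300 − 50)/(300 + 50) = 0.714
|Γ|² = 0.51
P_refl = |Γ|²·P_inc = 180 mW, P_del = (1 − |Γ|²)·P_inc = 173 mW

P_reflected ≈ 180 mW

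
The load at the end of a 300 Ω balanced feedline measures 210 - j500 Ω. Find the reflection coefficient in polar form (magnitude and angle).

Γ = (Z_L − Z_0)/(Z_L + Z_0) = (-90 − j500)/(510 − j500)
|Γ| = 508/714 = 0.711

Γ ≈ 0.711 ∠ -55.8°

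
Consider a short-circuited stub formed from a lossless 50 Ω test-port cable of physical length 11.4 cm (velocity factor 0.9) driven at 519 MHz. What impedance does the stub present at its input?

λ = v/f = 0.9·c / 519 MHz = 0.52 m
βl = 2π·l/λ = 2π × 0.219 = 78.9°
tan(βl) = 5.09
For a short-circuited stub, Z_in = jZ_0·tan(βl)

Z_in ≈ +j255 Ω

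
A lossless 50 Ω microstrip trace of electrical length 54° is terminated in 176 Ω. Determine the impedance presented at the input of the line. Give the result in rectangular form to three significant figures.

Z_in ≈ 20.8 − j32 Ω

tan(βl) = tan(54°) = 1.38
Z_in = Z_0·(Z_L + jZ_0·tanβl)/(Z_0 + jZ_L·tanβl)
     = 50·(176 + j68.8)/(50 + j242)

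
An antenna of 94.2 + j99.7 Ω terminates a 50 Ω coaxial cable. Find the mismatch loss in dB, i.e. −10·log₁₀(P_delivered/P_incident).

mismatch loss ≈ 2.13 dB

Γ = (44.2 + j99.7)/(144.2 + j99.7), |Γ| = 0.622
|Γ|² = 0.387, so P_del/P_inc = 1 − |Γ|² = 0.613
ML = −10·log₁₀(1 − |Γ|²)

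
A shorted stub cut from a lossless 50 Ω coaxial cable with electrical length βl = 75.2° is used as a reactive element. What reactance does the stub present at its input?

tan(βl) = 3.78
For a shorted stub, Z_in = jZ_0·tan(βl)

X_in ≈ 189 Ω (inductive)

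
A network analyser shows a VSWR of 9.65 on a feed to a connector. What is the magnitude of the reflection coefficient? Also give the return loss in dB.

|Γ| ≈ 0.812; return loss ≈ 1.81 dB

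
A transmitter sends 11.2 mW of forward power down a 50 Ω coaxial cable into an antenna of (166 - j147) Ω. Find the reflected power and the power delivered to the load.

P_reflected ≈ 5.75 mW; P_delivered ≈ 5.45 mW

|Γ| = |(116 − j147)/(216 − j147)| = 0.717
|Γ|² = 0.514
P_refl = |Γ|²·P_inc = 5.75 mW, P_del = (1 − |Γ|²)·P_inc = 5.45 mW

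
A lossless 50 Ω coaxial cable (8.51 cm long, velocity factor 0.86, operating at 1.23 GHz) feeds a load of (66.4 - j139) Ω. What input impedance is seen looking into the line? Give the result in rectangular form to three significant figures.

Z_in ≈ 61.9 + j135 Ω

λ = v/f = 0.86·c / 1.23 GHz = 0.21 m
βl = 2π·l/λ = 2π × 0.406 = 146°
tan(βl) = tan(146°) = -0.673
Z_in = Z_0·(Z_L + jZ_0·tanβl)/(Z_0 + jZ_L·tanβl)
     = 50·(66.4 − j173)/(-43.6 − j44.7)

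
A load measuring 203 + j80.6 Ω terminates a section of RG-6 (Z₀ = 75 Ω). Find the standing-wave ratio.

Γ = (Z_L − Z_0)/(Z_L + Z_0) = (128 + j80.6)/(278 + j80.6)
|Γ| = 151/289 = 0.523
VSWR = (1 + |Γ|)/(1 − |Γ|) = 1.52/0.477

VSWR ≈ 3.19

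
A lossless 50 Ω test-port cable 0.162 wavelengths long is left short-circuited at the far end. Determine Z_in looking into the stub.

Z_in ≈ +j81 Ω

βl = 2π × 0.162 = 58.3°
tan(βl) = 1.62
For a short-circuited stub, Z_in = jZ_0·tan(βl)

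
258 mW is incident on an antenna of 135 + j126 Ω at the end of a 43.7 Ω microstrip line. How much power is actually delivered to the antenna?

P_delivered ≈ 127 mW

|Γ| = |(91.3 + j126)/(178.7 + j126)| = 0.712
|Γ|² = 0.506
P_refl = |Γ|²·P_inc = 131 mW, P_del = (1 − |Γ|²)·P_inc = 127 mW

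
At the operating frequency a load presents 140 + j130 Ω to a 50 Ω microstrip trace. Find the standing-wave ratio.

Γ = (Z_L − Z_0)/(Z_L + Z_0) = (90 + j130)/(190 + j130)
|Γ| = 158/230 = 0.687
VSWR = (1 + |Γ|)/(1 − |Γ|) = 1.69/0.313

VSWR ≈ 5.39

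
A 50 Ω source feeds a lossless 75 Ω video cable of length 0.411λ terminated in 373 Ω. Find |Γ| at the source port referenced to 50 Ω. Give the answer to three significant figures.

|Γ| ≈ 0.727

βl = 2π × 0.411 = 148°
tan(βl) = -0.626
Z_in = Z_0·(Z_L + jZ_0·tanβl)/(Z_0 + jZ_L·tanβl) = 48.6 + j104 Ω
Γ_s = (Z_in − Z_s)/(Z_in + Z_s) = (-1.43 + j104)/(98.6 + j104), |Γ_s| = 0.727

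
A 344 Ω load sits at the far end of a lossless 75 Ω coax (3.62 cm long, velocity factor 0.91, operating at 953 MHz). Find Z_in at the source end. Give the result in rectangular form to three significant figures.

Z_in ≈ 30.7 − j67.1 Ω

λ = v/f = 0.91·c / 953 MHz = 0.286 m
βl = 2π·l/λ = 2π × 0.126 = 45.5°
tan(βl) = tan(45.5°) = 1.02
Z_in = Z_0·(Z_L + jZ_0·tanβl)/(Z_0 + jZ_L·tanβl)
     = 75·(344 + j76.3)/(75 + j350)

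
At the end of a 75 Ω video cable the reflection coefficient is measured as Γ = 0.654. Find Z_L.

Z_L ≈ 359 Ω

Z_L = Z_0·(1 + Γ)/(1 − Γ) = 75·(1.65)/(0.346)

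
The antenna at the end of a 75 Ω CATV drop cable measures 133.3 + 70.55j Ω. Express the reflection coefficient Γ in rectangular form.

Γ = (Z_L − Z_0)/(Z_L + Z_0) = (58.3 + j70.55)/(208.3 + j70.55)

Γ ≈ 0.354 + j0.219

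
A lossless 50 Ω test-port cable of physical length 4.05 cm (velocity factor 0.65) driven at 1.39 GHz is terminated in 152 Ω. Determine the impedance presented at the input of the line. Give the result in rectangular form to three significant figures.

Z_in ≈ 17.3 + j11 Ω

λ = v/f = 0.65·c / 1.39 GHz = 0.14 m
βl = 2π·l/λ = 2π × 0.289 = 104°
tan(βl) = tan(104°) = -4.03
Z_in = Z_0·(Z_L + jZ_0·tanβl)/(Z_0 + jZ_L·tanβl)
     = 50·(152 − j202)/(50 − j613)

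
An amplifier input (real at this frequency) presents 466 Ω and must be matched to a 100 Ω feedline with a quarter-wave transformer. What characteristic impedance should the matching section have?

Z_qwt = √(Z_0·R_L) = √(100 × 466) = √46600

Z_qwt ≈ 216 Ω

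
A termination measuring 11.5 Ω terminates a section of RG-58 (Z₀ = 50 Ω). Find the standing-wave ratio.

VSWR ≈ 4.35

For a purely resistive load, VSWR = R_L/Z_0 or Z_0/R_L (whichever > 1) = 50/11.5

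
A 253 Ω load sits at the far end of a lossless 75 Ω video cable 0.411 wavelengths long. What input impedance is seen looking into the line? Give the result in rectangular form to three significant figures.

βl = 2π × 0.411 = 148°
tan(βl) = tan(148°) = -0.626
Z_in = Z_0·(Z_L + jZ_0·tanβl)/(Z_0 + jZ_L·tanβl)
     = 75·(253 − j46.9)/(75 − j158)

Z_in ≈ 64.5 + j89.3 Ω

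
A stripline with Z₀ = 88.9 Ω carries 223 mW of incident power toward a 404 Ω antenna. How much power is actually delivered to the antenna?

Γ = (404 − 88.9)/(404 + 88.9) = 0.639
|Γ|² = 0.409
P_refl = |Γ|²·P_inc = 91.1 mW, P_del = (1 − |Γ|²)·P_inc = 132 mW

P_delivered ≈ 132 mW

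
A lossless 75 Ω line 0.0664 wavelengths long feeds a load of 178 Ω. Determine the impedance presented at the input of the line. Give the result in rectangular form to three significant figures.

βl = 2π × 0.0664 = 23.9°
tan(βl) = tan(23.9°) = 0.443
Z_in = Z_0·(Z_L + jZ_0·tanβl)/(Z_0 + jZ_L·tanβl)
     = 75·(178 + j33.2)/(75 + j78.9)

Z_in ≈ 101 − j73.1 Ω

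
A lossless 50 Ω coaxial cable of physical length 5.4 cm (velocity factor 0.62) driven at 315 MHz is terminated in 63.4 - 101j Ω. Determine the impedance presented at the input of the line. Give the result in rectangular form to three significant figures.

λ = v/f = 0.62·c / 315 MHz = 0.59 m
βl = 2π·l/λ = 2π × 0.0915 = 32.9°
tan(βl) = tan(32.9°) = 0.647
Z_in = Z_0·(Z_L + jZ_0·tanβl)/(Z_0 + jZ_L·tanβl)
     = 50·(63.4 − j68.6)/(115 + j41.1)

Z_in ≈ 15 − j35.1 Ω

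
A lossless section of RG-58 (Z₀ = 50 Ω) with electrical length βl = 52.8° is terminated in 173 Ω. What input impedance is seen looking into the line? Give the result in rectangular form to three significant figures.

tan(βl) = tan(52.8°) = 1.32
Z_in = Z_0·(Z_L + jZ_0·tanβl)/(Z_0 + jZ_L·tanβl)
     = 50·(173 + j65.9)/(50 + j228)

Z_in ≈ 21.7 − j33.2 Ω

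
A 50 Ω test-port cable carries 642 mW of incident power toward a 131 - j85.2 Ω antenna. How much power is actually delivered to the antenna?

|Γ| = |(81 − j85.2)/(181 − j85.2)| = 0.588
|Γ|² = 0.345
P_refl = |Γ|²·P_inc = 222 mW, P_del = (1 − |Γ|²)·P_inc = 420 mW

P_delivered ≈ 420 mW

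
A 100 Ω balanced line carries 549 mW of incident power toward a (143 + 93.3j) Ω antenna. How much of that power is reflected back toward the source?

P_reflected ≈ 85.5 mW

|Γ| = |(43 + j93.3)/(243 + j93.3)| = 0.395
|Γ|² = 0.156
P_refl = |Γ|²·P_inc = 85.5 mW, P_del = (1 − |Γ|²)·P_inc = 463 mW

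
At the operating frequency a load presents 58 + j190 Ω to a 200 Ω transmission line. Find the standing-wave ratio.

VSWR ≈ 6.7

Γ = (Z_L − Z_0)/(Z_L + Z_0) = (-142 + j190)/(258 + j190)
|Γ| = 237/320 = 0.74
VSWR = (1 + |Γ|)/(1 − |Γ|) = 1.74/0.26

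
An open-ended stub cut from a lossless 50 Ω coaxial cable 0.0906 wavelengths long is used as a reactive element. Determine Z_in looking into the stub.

βl = 2π × 0.0906 = 32.6°
tan(βl) = 0.64
For an open-ended stub, Z_in = −jZ_0·cot(βl) = −jZ_0/tan(βl)

Z_in ≈ −j78.1 Ω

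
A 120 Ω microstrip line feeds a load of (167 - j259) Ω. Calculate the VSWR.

VSWR ≈ 5.27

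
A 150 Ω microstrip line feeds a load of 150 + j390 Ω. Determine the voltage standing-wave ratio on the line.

Γ = (Z_L − Z_0)/(Z_L + Z_0) = (0 + j390)/(300 + j390)
|Γ| = 390/492 = 0.793
VSWR = (1 + |Γ|)/(1 − |Γ|) = 1.79/0.207

VSWR ≈ 8.64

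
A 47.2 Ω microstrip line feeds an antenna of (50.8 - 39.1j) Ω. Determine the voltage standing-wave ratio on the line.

VSWR ≈ 2.19

Γ = (Z_L − Z_0)/(Z_L + Z_0) = (3.6 − j39.1)/(98 − j39.1)
|Γ| = 39.3/106 = 0.372
VSWR = (1 + |Γ|)/(1 − |Γ|) = 1.37/0.628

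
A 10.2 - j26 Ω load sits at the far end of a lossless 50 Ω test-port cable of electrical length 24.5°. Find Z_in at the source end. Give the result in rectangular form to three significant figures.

tan(βl) = tan(24.5°) = 0.456
Z_in = Z_0·(Z_L + jZ_0·tanβl)/(Z_0 + jZ_L·tanβl)
     = 50·(10.2 − j3.21)/(61.8 + j4.65)

Z_in ≈ 8.01 − j3.2 Ω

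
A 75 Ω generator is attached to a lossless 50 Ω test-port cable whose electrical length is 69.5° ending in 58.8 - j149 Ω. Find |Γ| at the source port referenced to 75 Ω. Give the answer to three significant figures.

|Γ| ≈ 0.868

tan(βl) = 2.67
Z_in = Z_0·(Z_L + jZ_0·tanβl)/(Z_0 + jZ_L·tanβl) = 5.31 − j3.56 Ω
Γ_s = (Z_in − Z_s)/(Z_in + Z_s) = (-69.7 − j3.56)/(80.3 − j3.56), |Γ_s| = 0.868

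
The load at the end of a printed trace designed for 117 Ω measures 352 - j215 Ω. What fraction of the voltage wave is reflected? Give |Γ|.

Γ = (Z_L − Z_0)/(Z_L + Z_0) = (235 − j215)/(469 − j215)
|Γ| = 319/516

|Γ| ≈ 0.617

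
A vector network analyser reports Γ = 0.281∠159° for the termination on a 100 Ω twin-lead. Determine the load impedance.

Z_L = Z_0·(1 + Γ)/(1 − Γ) = 100·(0.738 + j0.101)/(1.26 − j0.101)

Z_L ≈ 57.4 + j12.6 Ω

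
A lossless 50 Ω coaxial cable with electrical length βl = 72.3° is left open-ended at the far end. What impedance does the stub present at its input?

tan(βl) = 3.13
For an open-ended stub, Z_in = −jZ_0·cot(βl) = −jZ_0/tan(βl)

Z_in ≈ −j16 Ω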